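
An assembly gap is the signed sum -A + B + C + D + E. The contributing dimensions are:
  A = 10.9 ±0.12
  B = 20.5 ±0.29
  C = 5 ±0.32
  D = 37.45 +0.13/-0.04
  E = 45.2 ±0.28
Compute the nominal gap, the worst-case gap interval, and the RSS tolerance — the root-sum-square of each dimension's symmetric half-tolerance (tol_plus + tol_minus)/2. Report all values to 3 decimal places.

nominal=97.250 wc=[96.200,98.390] rss=0.535

Stack each dimension's contribution:
  -A: nom -10.900 → Σnom=-10.900; wc +0.120/-0.120 → slack +0.120/-0.120; half-tol=0.120, Σhalf²=0.014400
  +B: nom +20.500 → Σnom=9.600; wc +0.290/-0.290 → slack +0.410/-0.410; half-tol=0.290, Σhalf²=0.098500
  +C: nom +5.000 → Σnom=14.600; wc +0.320/-0.320 → slack +0.730/-0.730; half-tol=0.320, Σhalf²=0.200900
  +D: nom +37.450 → Σnom=52.050; wc +0.130/-0.040 → slack +0.860/-0.770; half-tol=0.085, Σhalf²=0.208125
  +E: nom +45.200 → Σnom=97.250; wc +0.280/-0.280 → slack +1.140/-1.050; half-tol=0.280, Σhalf²=0.286525
Nominal = 97.250. Worst-case = [97.250 - 1.050, 97.250 + 1.140] = [96.200, 98.390]. RSS = √0.286525 = 0.535.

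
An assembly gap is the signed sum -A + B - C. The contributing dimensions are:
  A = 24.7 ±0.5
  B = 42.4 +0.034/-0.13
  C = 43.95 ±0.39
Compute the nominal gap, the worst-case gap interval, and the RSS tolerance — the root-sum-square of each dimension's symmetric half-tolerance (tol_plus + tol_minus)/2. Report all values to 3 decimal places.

Stack each dimension's contribution:
  -A: nom -24.700 → Σnom=-24.700; wc +0.500/-0.500 → slack +0.500/-0.500; half-tol=0.500, Σhalf²=0.250000
  +B: nom +42.400 → Σnom=17.700; wc +0.034/-0.130 → slack +0.534/-0.630; half-tol=0.082, Σhalf²=0.256724
  -C: nom -43.950 → Σnom=-26.250; wc +0.390/-0.390 → slack +0.924/-1.020; half-tol=0.390, Σhalf²=0.408824
Nominal = -26.250. Worst-case = [-26.250 - 1.020, -26.250 + 0.924] = [-27.270, -25.326]. RSS = √0.408824 = 0.639.

nominal=-26.250 wc=[-27.270,-25.326] rss=0.639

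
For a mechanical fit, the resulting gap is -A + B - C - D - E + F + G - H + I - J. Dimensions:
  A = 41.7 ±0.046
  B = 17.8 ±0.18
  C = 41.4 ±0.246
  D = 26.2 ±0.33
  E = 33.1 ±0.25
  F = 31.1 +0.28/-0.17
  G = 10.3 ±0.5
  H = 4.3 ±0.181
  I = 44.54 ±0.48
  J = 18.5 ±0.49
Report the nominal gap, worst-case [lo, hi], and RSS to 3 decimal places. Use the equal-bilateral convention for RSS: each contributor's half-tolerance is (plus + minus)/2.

Stack each dimension's contribution:
  -A: nom -41.700 → Σnom=-41.700; wc +0.046/-0.046 → slack +0.046/-0.046; half-tol=0.046, Σhalf²=0.002116
  +B: nom +17.800 → Σnom=-23.900; wc +0.180/-0.180 → slack +0.226/-0.226; half-tol=0.180, Σhalf²=0.034516
  -C: nom -41.400 → Σnom=-65.300; wc +0.246/-0.246 → slack +0.472/-0.472; half-tol=0.246, Σhalf²=0.095032
  -D: nom -26.200 → Σnom=-91.500; wc +0.330/-0.330 → slack +0.802/-0.802; half-tol=0.330, Σhalf²=0.203932
  -E: nom -33.100 → Σnom=-124.600; wc +0.250/-0.250 → slack +1.052/-1.052; half-tol=0.250, Σhalf²=0.266432
  +F: nom +31.100 → Σnom=-93.500; wc +0.280/-0.170 → slack +1.332/-1.222; half-tol=0.225, Σhalf²=0.317057
  +G: nom +10.300 → Σnom=-83.200; wc +0.500/-0.500 → slack +1.832/-1.722; half-tol=0.500, Σhalf²=0.567057
  -H: nom -4.300 → Σnom=-87.500; wc +0.181/-0.181 → slack +2.013/-1.903; half-tol=0.181, Σhalf²=0.599818
  +I: nom +44.540 → Σnom=-42.960; wc +0.480/-0.480 → slack +2.493/-2.383; half-tol=0.480, Σhalf²=0.830218
  -J: nom -18.500 → Σnom=-61.460; wc +0.490/-0.490 → slack +2.983/-2.873; half-tol=0.490, Σhalf²=1.070318
Nominal = -61.460. Worst-case = [-61.460 - 2.873, -61.460 + 2.983] = [-64.333, -58.477]. RSS = √1.070318 = 1.035.

nominal=-61.460 wc=[-64.333,-58.477] rss=1.035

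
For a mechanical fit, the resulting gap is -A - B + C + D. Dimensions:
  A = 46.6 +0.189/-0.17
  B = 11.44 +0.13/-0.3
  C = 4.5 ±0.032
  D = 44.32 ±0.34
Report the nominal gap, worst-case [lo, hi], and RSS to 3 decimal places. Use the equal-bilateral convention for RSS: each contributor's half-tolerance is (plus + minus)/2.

Stack each dimension's contribution:
  -A: nom -46.600 → Σnom=-46.600; wc +0.170/-0.189 → slack +0.170/-0.189; half-tol=0.179, Σhalf²=0.032220
  -B: nom -11.440 → Σnom=-58.040; wc +0.300/-0.130 → slack +0.470/-0.319; half-tol=0.215, Σhalf²=0.078445
  +C: nom +4.500 → Σnom=-53.540; wc +0.032/-0.032 → slack +0.502/-0.351; half-tol=0.032, Σhalf²=0.079469
  +D: nom +44.320 → Σnom=-9.220; wc +0.340/-0.340 → slack +0.842/-0.691; half-tol=0.340, Σhalf²=0.195069
Nominal = -9.220. Worst-case = [-9.220 - 0.691, -9.220 + 0.842] = [-9.911, -8.378]. RSS = √0.195069 = 0.442.

nominal=-9.220 wc=[-9.911,-8.378] rss=0.442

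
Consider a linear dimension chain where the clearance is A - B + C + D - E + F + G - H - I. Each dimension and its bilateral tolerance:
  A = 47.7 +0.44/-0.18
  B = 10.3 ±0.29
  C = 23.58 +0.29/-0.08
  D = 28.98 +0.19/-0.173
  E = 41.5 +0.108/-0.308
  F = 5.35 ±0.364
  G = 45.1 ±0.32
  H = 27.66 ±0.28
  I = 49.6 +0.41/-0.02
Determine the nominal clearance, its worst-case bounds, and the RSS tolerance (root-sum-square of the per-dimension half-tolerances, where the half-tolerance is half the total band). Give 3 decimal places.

nominal=21.650 wc=[19.445,24.152] rss=0.806

Stack each dimension's contribution:
  +A: nom +47.700 → Σnom=47.700; wc +0.440/-0.180 → slack +0.440/-0.180; half-tol=0.310, Σhalf²=0.096100
  -B: nom -10.300 → Σnom=37.400; wc +0.290/-0.290 → slack +0.730/-0.470; half-tol=0.290, Σhalf²=0.180200
  +C: nom +23.580 → Σnom=60.980; wc +0.290/-0.080 → slack +1.020/-0.550; half-tol=0.185, Σhalf²=0.214425
  +D: nom +28.980 → Σnom=89.960; wc +0.190/-0.173 → slack +1.210/-0.723; half-tol=0.181, Σhalf²=0.247367
  -E: nom -41.500 → Σnom=48.460; wc +0.308/-0.108 → slack +1.518/-0.831; half-tol=0.208, Σhalf²=0.290631
  +F: nom +5.350 → Σnom=53.810; wc +0.364/-0.364 → slack +1.882/-1.195; half-tol=0.364, Σhalf²=0.423127
  +G: nom +45.100 → Σnom=98.910; wc +0.320/-0.320 → slack +2.202/-1.515; half-tol=0.320, Σhalf²=0.525527
  -H: nom -27.660 → Σnom=71.250; wc +0.280/-0.280 → slack +2.482/-1.795; half-tol=0.280, Σhalf²=0.603927
  -I: nom -49.600 → Σnom=21.650; wc +0.020/-0.410 → slack +2.502/-2.205; half-tol=0.215, Σhalf²=0.650152
Nominal = 21.650. Worst-case = [21.650 - 2.205, 21.650 + 2.502] = [19.445, 24.152]. RSS = √0.650152 = 0.806.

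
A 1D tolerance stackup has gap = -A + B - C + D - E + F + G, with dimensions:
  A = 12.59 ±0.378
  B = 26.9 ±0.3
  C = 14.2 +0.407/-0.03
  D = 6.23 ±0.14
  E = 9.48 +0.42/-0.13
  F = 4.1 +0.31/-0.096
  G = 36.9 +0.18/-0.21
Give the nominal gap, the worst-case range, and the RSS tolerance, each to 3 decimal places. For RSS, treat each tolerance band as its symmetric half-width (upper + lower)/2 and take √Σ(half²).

Stack each dimension's contribution:
  -A: nom -12.590 → Σnom=-12.590; wc +0.378/-0.378 → slack +0.378/-0.378; half-tol=0.378, Σhalf²=0.142884
  +B: nom +26.900 → Σnom=14.310; wc +0.300/-0.300 → slack +0.678/-0.678; half-tol=0.300, Σhalf²=0.232884
  -C: nom -14.200 → Σnom=0.110; wc +0.030/-0.407 → slack +0.708/-1.085; half-tol=0.218, Σhalf²=0.280626
  +D: nom +6.230 → Σnom=6.340; wc +0.140/-0.140 → slack +0.848/-1.225; half-tol=0.140, Σhalf²=0.300226
  -E: nom -9.480 → Σnom=-3.140; wc +0.130/-0.420 → slack +0.978/-1.645; half-tol=0.275, Σhalf²=0.375851
  +F: nom +4.100 → Σnom=0.960; wc +0.310/-0.096 → slack +1.288/-1.741; half-tol=0.203, Σhalf²=0.417060
  +G: nom +36.900 → Σnom=37.860; wc +0.180/-0.210 → slack +1.468/-1.951; half-tol=0.195, Σhalf²=0.455085
Nominal = 37.860. Worst-case = [37.860 - 1.951, 37.860 + 1.468] = [35.909, 39.328]. RSS = √0.455085 = 0.675.

nominal=37.860 wc=[35.909,39.328] rss=0.675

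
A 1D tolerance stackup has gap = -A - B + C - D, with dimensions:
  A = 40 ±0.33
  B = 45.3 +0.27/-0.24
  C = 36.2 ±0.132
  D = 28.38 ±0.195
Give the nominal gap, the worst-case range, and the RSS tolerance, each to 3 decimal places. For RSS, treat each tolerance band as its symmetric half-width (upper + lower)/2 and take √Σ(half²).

Stack each dimension's contribution:
  -A: nom -40.000 → Σnom=-40.000; wc +0.330/-0.330 → slack +0.330/-0.330; half-tol=0.330, Σhalf²=0.108900
  -B: nom -45.300 → Σnom=-85.300; wc +0.240/-0.270 → slack +0.570/-0.600; half-tol=0.255, Σhalf²=0.173925
  +C: nom +36.200 → Σnom=-49.100; wc +0.132/-0.132 → slack +0.702/-0.732; half-tol=0.132, Σhalf²=0.191349
  -D: nom -28.380 → Σnom=-77.480; wc +0.195/-0.195 → slack +0.897/-0.927; half-tol=0.195, Σhalf²=0.229374
Nominal = -77.480. Worst-case = [-77.480 - 0.927, -77.480 + 0.897] = [-78.407, -76.583]. RSS = √0.229374 = 0.479.

nominal=-77.480 wc=[-78.407,-76.583] rss=0.479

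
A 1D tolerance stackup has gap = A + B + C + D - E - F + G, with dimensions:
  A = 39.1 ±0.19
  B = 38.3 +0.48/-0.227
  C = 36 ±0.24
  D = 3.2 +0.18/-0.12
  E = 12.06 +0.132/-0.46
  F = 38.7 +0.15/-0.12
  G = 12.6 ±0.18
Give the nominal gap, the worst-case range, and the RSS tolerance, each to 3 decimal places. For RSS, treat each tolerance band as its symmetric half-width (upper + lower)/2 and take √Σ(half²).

nominal=78.440 wc=[77.201,80.290] rss=0.616

Stack each dimension's contribution:
  +A: nom +39.100 → Σnom=39.100; wc +0.190/-0.190 → slack +0.190/-0.190; half-tol=0.190, Σhalf²=0.036100
  +B: nom +38.300 → Σnom=77.400; wc +0.480/-0.227 → slack +0.670/-0.417; half-tol=0.353, Σhalf²=0.161062
  +C: nom +36.000 → Σnom=113.400; wc +0.240/-0.240 → slack +0.910/-0.657; half-tol=0.240, Σhalf²=0.218662
  +D: nom +3.200 → Σnom=116.600; wc +0.180/-0.120 → slack +1.090/-0.777; half-tol=0.150, Σhalf²=0.241162
  -E: nom -12.060 → Σnom=104.540; wc +0.460/-0.132 → slack +1.550/-0.909; half-tol=0.296, Σhalf²=0.328778
  -F: nom -38.700 → Σnom=65.840; wc +0.120/-0.150 → slack +1.670/-1.059; half-tol=0.135, Σhalf²=0.347003
  +G: nom +12.600 → Σnom=78.440; wc +0.180/-0.180 → slack +1.850/-1.239; half-tol=0.180, Σhalf²=0.379403
Nominal = 78.440. Worst-case = [78.440 - 1.239, 78.440 + 1.850] = [77.201, 80.290]. RSS = √0.379403 = 0.616.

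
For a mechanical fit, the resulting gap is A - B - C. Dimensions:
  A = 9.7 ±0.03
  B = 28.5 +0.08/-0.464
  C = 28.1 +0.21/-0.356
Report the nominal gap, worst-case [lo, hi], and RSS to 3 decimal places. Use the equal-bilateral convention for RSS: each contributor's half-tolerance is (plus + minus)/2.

Stack each dimension's contribution:
  +A: nom +9.700 → Σnom=9.700; wc +0.030/-0.030 → slack +0.030/-0.030; half-tol=0.030, Σhalf²=0.000900
  -B: nom -28.500 → Σnom=-18.800; wc +0.464/-0.080 → slack +0.494/-0.110; half-tol=0.272, Σhalf²=0.074884
  -C: nom -28.100 → Σnom=-46.900; wc +0.356/-0.210 → slack +0.850/-0.320; half-tol=0.283, Σhalf²=0.154973
Nominal = -46.900. Worst-case = [-46.900 - 0.320, -46.900 + 0.850] = [-47.220, -46.050]. RSS = √0.154973 = 0.394.

nominal=-46.900 wc=[-47.220,-46.050] rss=0.394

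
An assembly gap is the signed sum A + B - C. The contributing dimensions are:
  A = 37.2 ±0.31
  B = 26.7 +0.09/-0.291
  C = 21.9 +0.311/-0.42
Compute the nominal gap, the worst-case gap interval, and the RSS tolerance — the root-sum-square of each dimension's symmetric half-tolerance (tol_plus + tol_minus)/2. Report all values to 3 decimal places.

Stack each dimension's contribution:
  +A: nom +37.200 → Σnom=37.200; wc +0.310/-0.310 → slack +0.310/-0.310; half-tol=0.310, Σhalf²=0.096100
  +B: nom +26.700 → Σnom=63.900; wc +0.090/-0.291 → slack +0.400/-0.601; half-tol=0.191, Σhalf²=0.132390
  -C: nom -21.900 → Σnom=42.000; wc +0.420/-0.311 → slack +0.820/-0.912; half-tol=0.365, Σhalf²=0.265981
Nominal = 42.000. Worst-case = [42.000 - 0.912, 42.000 + 0.820] = [41.088, 42.820]. RSS = √0.265981 = 0.516.

nominal=42.000 wc=[41.088,42.820] rss=0.516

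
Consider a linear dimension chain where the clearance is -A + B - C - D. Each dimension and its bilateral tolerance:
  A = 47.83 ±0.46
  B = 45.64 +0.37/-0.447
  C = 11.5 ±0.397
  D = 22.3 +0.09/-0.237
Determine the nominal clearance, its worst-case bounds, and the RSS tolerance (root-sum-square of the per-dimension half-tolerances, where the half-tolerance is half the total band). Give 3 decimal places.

nominal=-35.990 wc=[-37.384,-34.526] rss=0.750

Stack each dimension's contribution:
  -A: nom -47.830 → Σnom=-47.830; wc +0.460/-0.460 → slack +0.460/-0.460; half-tol=0.460, Σhalf²=0.211600
  +B: nom +45.640 → Σnom=-2.190; wc +0.370/-0.447 → slack +0.830/-0.907; half-tol=0.408, Σhalf²=0.378472
  -C: nom -11.500 → Σnom=-13.690; wc +0.397/-0.397 → slack +1.227/-1.304; half-tol=0.397, Σhalf²=0.536081
  -D: nom -22.300 → Σnom=-35.990; wc +0.237/-0.090 → slack +1.464/-1.394; half-tol=0.163, Σhalf²=0.562813
Nominal = -35.990. Worst-case = [-35.990 - 1.394, -35.990 + 1.464] = [-37.384, -34.526]. RSS = √0.562813 = 0.750.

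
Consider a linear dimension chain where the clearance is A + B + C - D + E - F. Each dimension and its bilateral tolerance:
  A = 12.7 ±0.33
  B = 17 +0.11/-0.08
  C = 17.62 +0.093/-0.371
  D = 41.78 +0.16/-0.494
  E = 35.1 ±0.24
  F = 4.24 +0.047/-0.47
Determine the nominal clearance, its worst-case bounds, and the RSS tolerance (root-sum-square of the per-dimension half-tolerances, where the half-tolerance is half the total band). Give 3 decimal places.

nominal=36.400 wc=[35.172,38.137] rss=0.635

Stack each dimension's contribution:
  +A: nom +12.700 → Σnom=12.700; wc +0.330/-0.330 → slack +0.330/-0.330; half-tol=0.330, Σhalf²=0.108900
  +B: nom +17.000 → Σnom=29.700; wc +0.110/-0.080 → slack +0.440/-0.410; half-tol=0.095, Σhalf²=0.117925
  +C: nom +17.620 → Σnom=47.320; wc +0.093/-0.371 → slack +0.533/-0.781; half-tol=0.232, Σhalf²=0.171749
  -D: nom -41.780 → Σnom=5.540; wc +0.494/-0.160 → slack +1.027/-0.941; half-tol=0.327, Σhalf²=0.278678
  +E: nom +35.100 → Σnom=40.640; wc +0.240/-0.240 → slack +1.267/-1.181; half-tol=0.240, Σhalf²=0.336278
  -F: nom -4.240 → Σnom=36.400; wc +0.470/-0.047 → slack +1.737/-1.228; half-tol=0.259, Σhalf²=0.403100
Nominal = 36.400. Worst-case = [36.400 - 1.228, 36.400 + 1.737] = [35.172, 38.137]. RSS = √0.403100 = 0.635.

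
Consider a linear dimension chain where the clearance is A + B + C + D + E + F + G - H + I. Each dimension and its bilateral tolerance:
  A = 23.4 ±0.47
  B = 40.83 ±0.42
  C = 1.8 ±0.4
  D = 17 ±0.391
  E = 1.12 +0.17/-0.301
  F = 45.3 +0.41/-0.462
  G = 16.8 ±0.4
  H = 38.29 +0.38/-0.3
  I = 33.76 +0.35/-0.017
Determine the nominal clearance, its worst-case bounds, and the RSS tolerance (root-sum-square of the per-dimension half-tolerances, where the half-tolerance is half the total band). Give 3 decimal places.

Stack each dimension's contribution:
  +A: nom +23.400 → Σnom=23.400; wc +0.470/-0.470 → slack +0.470/-0.470; half-tol=0.470, Σhalf²=0.220900
  +B: nom +40.830 → Σnom=64.230; wc +0.420/-0.420 → slack +0.890/-0.890; half-tol=0.420, Σhalf²=0.397300
  +C: nom +1.800 → Σnom=66.030; wc +0.400/-0.400 → slack +1.290/-1.290; half-tol=0.400, Σhalf²=0.557300
  +D: nom +17.000 → Σnom=83.030; wc +0.391/-0.391 → slack +1.681/-1.681; half-tol=0.391, Σhalf²=0.710181
  +E: nom +1.120 → Σnom=84.150; wc +0.170/-0.301 → slack +1.851/-1.982; half-tol=0.235, Σhalf²=0.765641
  +F: nom +45.300 → Σnom=129.450; wc +0.410/-0.462 → slack +2.261/-2.444; half-tol=0.436, Σhalf²=0.955737
  +G: nom +16.800 → Σnom=146.250; wc +0.400/-0.400 → slack +2.661/-2.844; half-tol=0.400, Σhalf²=1.115737
  -H: nom -38.290 → Σnom=107.960; wc +0.300/-0.380 → slack +2.961/-3.224; half-tol=0.340, Σhalf²=1.231337
  +I: nom +33.760 → Σnom=141.720; wc +0.350/-0.017 → slack +3.311/-3.241; half-tol=0.183, Σhalf²=1.265009
Nominal = 141.720. Worst-case = [141.720 - 3.241, 141.720 + 3.311] = [138.479, 145.031]. RSS = √1.265009 = 1.125.

nominal=141.720 wc=[138.479,145.031] rss=1.125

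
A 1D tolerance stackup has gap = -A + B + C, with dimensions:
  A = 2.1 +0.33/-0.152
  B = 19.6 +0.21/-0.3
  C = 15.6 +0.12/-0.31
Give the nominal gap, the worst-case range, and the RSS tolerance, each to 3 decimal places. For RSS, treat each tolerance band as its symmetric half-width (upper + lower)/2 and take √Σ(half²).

nominal=33.100 wc=[32.160,33.582] rss=0.411

Stack each dimension's contribution:
  -A: nom -2.100 → Σnom=-2.100; wc +0.152/-0.330 → slack +0.152/-0.330; half-tol=0.241, Σhalf²=0.058081
  +B: nom +19.600 → Σnom=17.500; wc +0.210/-0.300 → slack +0.362/-0.630; half-tol=0.255, Σhalf²=0.123106
  +C: nom +15.600 → Σnom=33.100; wc +0.120/-0.310 → slack +0.482/-0.940; half-tol=0.215, Σhalf²=0.169331
Nominal = 33.100. Worst-case = [33.100 - 0.940, 33.100 + 0.482] = [32.160, 33.582]. RSS = √0.169331 = 0.411.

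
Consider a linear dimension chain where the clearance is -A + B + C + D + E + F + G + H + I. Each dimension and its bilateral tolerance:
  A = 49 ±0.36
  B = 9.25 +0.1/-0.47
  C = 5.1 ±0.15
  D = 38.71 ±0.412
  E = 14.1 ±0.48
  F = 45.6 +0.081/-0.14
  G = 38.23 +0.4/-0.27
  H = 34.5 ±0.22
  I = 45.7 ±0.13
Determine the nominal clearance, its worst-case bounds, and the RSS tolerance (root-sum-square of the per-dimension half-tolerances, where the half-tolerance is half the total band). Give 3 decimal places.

nominal=182.190 wc=[179.558,184.523] rss=0.907

Stack each dimension's contribution:
  -A: nom -49.000 → Σnom=-49.000; wc +0.360/-0.360 → slack +0.360/-0.360; half-tol=0.360, Σhalf²=0.129600
  +B: nom +9.250 → Σnom=-39.750; wc +0.100/-0.470 → slack +0.460/-0.830; half-tol=0.285, Σhalf²=0.210825
  +C: nom +5.100 → Σnom=-34.650; wc +0.150/-0.150 → slack +0.610/-0.980; half-tol=0.150, Σhalf²=0.233325
  +D: nom +38.710 → Σnom=4.060; wc +0.412/-0.412 → slack +1.022/-1.392; half-tol=0.412, Σhalf²=0.403069
  +E: nom +14.100 → Σnom=18.160; wc +0.480/-0.480 → slack +1.502/-1.872; half-tol=0.480, Σhalf²=0.633469
  +F: nom +45.600 → Σnom=63.760; wc +0.081/-0.140 → slack +1.583/-2.012; half-tol=0.111, Σhalf²=0.645679
  +G: nom +38.230 → Σnom=101.990; wc +0.400/-0.270 → slack +1.983/-2.282; half-tol=0.335, Σhalf²=0.757904
  +H: nom +34.500 → Σnom=136.490; wc +0.220/-0.220 → slack +2.203/-2.502; half-tol=0.220, Σhalf²=0.806304
  +I: nom +45.700 → Σnom=182.190; wc +0.130/-0.130 → slack +2.333/-2.632; half-tol=0.130, Σhalf²=0.823204
Nominal = 182.190. Worst-case = [182.190 - 2.632, 182.190 + 2.333] = [179.558, 184.523]. RSS = √0.823204 = 0.907.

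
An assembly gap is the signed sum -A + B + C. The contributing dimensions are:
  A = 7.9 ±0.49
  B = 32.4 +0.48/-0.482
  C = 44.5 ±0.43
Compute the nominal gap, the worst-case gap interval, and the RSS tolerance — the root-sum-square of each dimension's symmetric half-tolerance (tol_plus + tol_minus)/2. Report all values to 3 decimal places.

Stack each dimension's contribution:
  -A: nom -7.900 → Σnom=-7.900; wc +0.490/-0.490 → slack +0.490/-0.490; half-tol=0.490, Σhalf²=0.240100
  +B: nom +32.400 → Σnom=24.500; wc +0.480/-0.482 → slack +0.970/-0.972; half-tol=0.481, Σhalf²=0.471461
  +C: nom +44.500 → Σnom=69.000; wc +0.430/-0.430 → slack +1.400/-1.402; half-tol=0.430, Σhalf²=0.656361
Nominal = 69.000. Worst-case = [69.000 - 1.402, 69.000 + 1.400] = [67.598, 70.400]. RSS = √0.656361 = 0.810.

nominal=69.000 wc=[67.598,70.400] rss=0.810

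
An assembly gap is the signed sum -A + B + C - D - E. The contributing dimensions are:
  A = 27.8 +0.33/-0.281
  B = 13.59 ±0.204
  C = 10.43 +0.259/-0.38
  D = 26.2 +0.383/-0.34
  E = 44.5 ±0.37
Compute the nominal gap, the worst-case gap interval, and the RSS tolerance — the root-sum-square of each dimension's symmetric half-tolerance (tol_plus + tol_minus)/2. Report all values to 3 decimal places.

nominal=-74.480 wc=[-76.147,-73.026] rss=0.710

Stack each dimension's contribution:
  -A: nom -27.800 → Σnom=-27.800; wc +0.281/-0.330 → slack +0.281/-0.330; half-tol=0.305, Σhalf²=0.093330
  +B: nom +13.590 → Σnom=-14.210; wc +0.204/-0.204 → slack +0.485/-0.534; half-tol=0.204, Σhalf²=0.134946
  +C: nom +10.430 → Σnom=-3.780; wc +0.259/-0.380 → slack +0.744/-0.914; half-tol=0.320, Σhalf²=0.237026
  -D: nom -26.200 → Σnom=-29.980; wc +0.340/-0.383 → slack +1.084/-1.297; half-tol=0.362, Σhalf²=0.367709
  -E: nom -44.500 → Σnom=-74.480; wc +0.370/-0.370 → slack +1.454/-1.667; half-tol=0.370, Σhalf²=0.504609
Nominal = -74.480. Worst-case = [-74.480 - 1.667, -74.480 + 1.454] = [-76.147, -73.026]. RSS = √0.504609 = 0.710.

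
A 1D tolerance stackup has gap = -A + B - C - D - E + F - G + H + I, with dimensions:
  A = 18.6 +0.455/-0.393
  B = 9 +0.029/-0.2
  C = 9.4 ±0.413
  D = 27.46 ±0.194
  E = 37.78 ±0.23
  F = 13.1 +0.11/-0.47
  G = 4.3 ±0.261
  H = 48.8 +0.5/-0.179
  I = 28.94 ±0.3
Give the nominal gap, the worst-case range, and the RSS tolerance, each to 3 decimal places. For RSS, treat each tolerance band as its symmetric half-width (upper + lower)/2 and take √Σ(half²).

Stack each dimension's contribution:
  -A: nom -18.600 → Σnom=-18.600; wc +0.393/-0.455 → slack +0.393/-0.455; half-tol=0.424, Σhalf²=0.179776
  +B: nom +9.000 → Σnom=-9.600; wc +0.029/-0.200 → slack +0.422/-0.655; half-tol=0.115, Σhalf²=0.192886
  -C: nom -9.400 → Σnom=-19.000; wc +0.413/-0.413 → slack +0.835/-1.068; half-tol=0.413, Σhalf²=0.363455
  -D: nom -27.460 → Σnom=-46.460; wc +0.194/-0.194 → slack +1.029/-1.262; half-tol=0.194, Σhalf²=0.401091
  -E: nom -37.780 → Σnom=-84.240; wc +0.230/-0.230 → slack +1.259/-1.492; half-tol=0.230, Σhalf²=0.453991
  +F: nom +13.100 → Σnom=-71.140; wc +0.110/-0.470 → slack +1.369/-1.962; half-tol=0.290, Σhalf²=0.538091
  -G: nom -4.300 → Σnom=-75.440; wc +0.261/-0.261 → slack +1.630/-2.223; half-tol=0.261, Σhalf²=0.606212
  +H: nom +48.800 → Σnom=-26.640; wc +0.500/-0.179 → slack +2.130/-2.402; half-tol=0.340, Σhalf²=0.721473
  +I: nom +28.940 → Σnom=2.300; wc +0.300/-0.300 → slack +2.430/-2.702; half-tol=0.300, Σhalf²=0.811473
Nominal = 2.300. Worst-case = [2.300 - 2.702, 2.300 + 2.430] = [-0.402, 4.730]. RSS = √0.811473 = 0.901.

nominal=2.300 wc=[-0.402,4.730] rss=0.901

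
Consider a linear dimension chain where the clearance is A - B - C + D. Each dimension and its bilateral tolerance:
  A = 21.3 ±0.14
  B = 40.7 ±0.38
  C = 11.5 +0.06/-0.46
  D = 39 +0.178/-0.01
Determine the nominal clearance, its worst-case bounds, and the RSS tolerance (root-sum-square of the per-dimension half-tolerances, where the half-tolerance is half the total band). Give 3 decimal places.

Stack each dimension's contribution:
  +A: nom +21.300 → Σnom=21.300; wc +0.140/-0.140 → slack +0.140/-0.140; half-tol=0.140, Σhalf²=0.019600
  -B: nom -40.700 → Σnom=-19.400; wc +0.380/-0.380 → slack +0.520/-0.520; half-tol=0.380, Σhalf²=0.164000
  -C: nom -11.500 → Σnom=-30.900; wc +0.460/-0.060 → slack +0.980/-0.580; half-tol=0.260, Σhalf²=0.231600
  +D: nom +39.000 → Σnom=8.100; wc +0.178/-0.010 → slack +1.158/-0.590; half-tol=0.094, Σhalf²=0.240436
Nominal = 8.100. Worst-case = [8.100 - 0.590, 8.100 + 1.158] = [7.510, 9.258]. RSS = √0.240436 = 0.490.

nominal=8.100 wc=[7.510,9.258] rss=0.490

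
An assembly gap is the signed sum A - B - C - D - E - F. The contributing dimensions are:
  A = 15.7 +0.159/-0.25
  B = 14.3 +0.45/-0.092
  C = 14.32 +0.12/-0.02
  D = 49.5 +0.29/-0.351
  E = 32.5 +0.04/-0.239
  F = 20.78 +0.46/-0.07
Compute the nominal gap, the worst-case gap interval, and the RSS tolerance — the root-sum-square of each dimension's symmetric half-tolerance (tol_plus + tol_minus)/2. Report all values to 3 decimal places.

nominal=-115.700 wc=[-117.310,-114.769] rss=0.559

Stack each dimension's contribution:
  +A: nom +15.700 → Σnom=15.700; wc +0.159/-0.250 → slack +0.159/-0.250; half-tol=0.205, Σhalf²=0.041820
  -B: nom -14.300 → Σnom=1.400; wc +0.092/-0.450 → slack +0.251/-0.700; half-tol=0.271, Σhalf²=0.115261
  -C: nom -14.320 → Σnom=-12.920; wc +0.020/-0.120 → slack +0.271/-0.820; half-tol=0.070, Σhalf²=0.120161
  -D: nom -49.500 → Σnom=-62.420; wc +0.351/-0.290 → slack +0.622/-1.110; half-tol=0.321, Σhalf²=0.222882
  -E: nom -32.500 → Σnom=-94.920; wc +0.239/-0.040 → slack +0.861/-1.150; half-tol=0.139, Σhalf²=0.242342
  -F: nom -20.780 → Σnom=-115.700; wc +0.070/-0.460 → slack +0.931/-1.610; half-tol=0.265, Σhalf²=0.312567
Nominal = -115.700. Worst-case = [-115.700 - 1.610, -115.700 + 0.931] = [-117.310, -114.769]. RSS = √0.312567 = 0.559.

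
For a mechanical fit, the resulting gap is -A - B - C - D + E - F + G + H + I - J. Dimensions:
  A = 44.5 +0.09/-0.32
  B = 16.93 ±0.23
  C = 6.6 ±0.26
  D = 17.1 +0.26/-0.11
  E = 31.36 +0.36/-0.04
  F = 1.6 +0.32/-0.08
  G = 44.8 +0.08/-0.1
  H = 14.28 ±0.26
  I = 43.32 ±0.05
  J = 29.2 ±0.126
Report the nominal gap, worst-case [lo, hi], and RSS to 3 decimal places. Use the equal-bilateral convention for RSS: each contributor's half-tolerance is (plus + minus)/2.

nominal=17.830 wc=[16.094,19.706] rss=0.609

Stack each dimension's contribution:
  -A: nom -44.500 → Σnom=-44.500; wc +0.320/-0.090 → slack +0.320/-0.090; half-tol=0.205, Σhalf²=0.042025
  -B: nom -16.930 → Σnom=-61.430; wc +0.230/-0.230 → slack +0.550/-0.320; half-tol=0.230, Σhalf²=0.094925
  -C: nom -6.600 → Σnom=-68.030; wc +0.260/-0.260 → slack +0.810/-0.580; half-tol=0.260, Σhalf²=0.162525
  -D: nom -17.100 → Σnom=-85.130; wc +0.110/-0.260 → slack +0.920/-0.840; half-tol=0.185, Σhalf²=0.196750
  +E: nom +31.360 → Σnom=-53.770; wc +0.360/-0.040 → slack +1.280/-0.880; half-tol=0.200, Σhalf²=0.236750
  -F: nom -1.600 → Σnom=-55.370; wc +0.080/-0.320 → slack +1.360/-1.200; half-tol=0.200, Σhalf²=0.276750
  +G: nom +44.800 → Σnom=-10.570; wc +0.080/-0.100 → slack +1.440/-1.300; half-tol=0.090, Σhalf²=0.284850
  +H: nom +14.280 → Σnom=3.710; wc +0.260/-0.260 → slack +1.700/-1.560; half-tol=0.260, Σhalf²=0.352450
  +I: nom +43.320 → Σnom=47.030; wc +0.050/-0.050 → slack +1.750/-1.610; half-tol=0.050, Σhalf²=0.354950
  -J: nom -29.200 → Σnom=17.830; wc +0.126/-0.126 → slack +1.876/-1.736; half-tol=0.126, Σhalf²=0.370826
Nominal = 17.830. Worst-case = [17.830 - 1.736, 17.830 + 1.876] = [16.094, 19.706]. RSS = √0.370826 = 0.609.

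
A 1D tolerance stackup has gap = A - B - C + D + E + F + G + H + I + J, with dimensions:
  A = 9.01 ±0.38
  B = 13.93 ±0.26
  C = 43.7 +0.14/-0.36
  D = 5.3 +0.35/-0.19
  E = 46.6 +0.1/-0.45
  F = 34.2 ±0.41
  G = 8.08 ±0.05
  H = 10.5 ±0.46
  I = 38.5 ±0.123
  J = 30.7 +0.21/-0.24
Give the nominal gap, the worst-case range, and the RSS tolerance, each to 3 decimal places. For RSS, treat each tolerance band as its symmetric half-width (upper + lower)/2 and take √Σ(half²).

Stack each dimension's contribution:
  +A: nom +9.010 → Σnom=9.010; wc +0.380/-0.380 → slack +0.380/-0.380; half-tol=0.380, Σhalf²=0.144400
  -B: nom -13.930 → Σnom=-4.920; wc +0.260/-0.260 → slack +0.640/-0.640; half-tol=0.260, Σhalf²=0.212000
  -C: nom -43.700 → Σnom=-48.620; wc +0.360/-0.140 → slack +1.000/-0.780; half-tol=0.250, Σhalf²=0.274500
  +D: nom +5.300 → Σnom=-43.320; wc +0.350/-0.190 → slack +1.350/-0.970; half-tol=0.270, Σhalf²=0.347400
  +E: nom +46.600 → Σnom=3.280; wc +0.100/-0.450 → slack +1.450/-1.420; half-tol=0.275, Σhalf²=0.423025
  +F: nom +34.200 → Σnom=37.480; wc +0.410/-0.410 → slack +1.860/-1.830; half-tol=0.410, Σhalf²=0.591125
  +G: nom +8.080 → Σnom=45.560; wc +0.050/-0.050 → slack +1.910/-1.880; half-tol=0.050, Σhalf²=0.593625
  +H: nom +10.500 → Σnom=56.060; wc +0.460/-0.460 → slack +2.370/-2.340; half-tol=0.460, Σhalf²=0.805225
  +I: nom +38.500 → Σnom=94.560; wc +0.123/-0.123 → slack +2.493/-2.463; half-tol=0.123, Σhalf²=0.820354
  +J: nom +30.700 → Σnom=125.260; wc +0.210/-0.240 → slack +2.703/-2.703; half-tol=0.225, Σhalf²=0.870979
Nominal = 125.260. Worst-case = [125.260 - 2.703, 125.260 + 2.703] = [122.557, 127.963]. RSS = √0.870979 = 0.933.

nominal=125.260 wc=[122.557,127.963] rss=0.933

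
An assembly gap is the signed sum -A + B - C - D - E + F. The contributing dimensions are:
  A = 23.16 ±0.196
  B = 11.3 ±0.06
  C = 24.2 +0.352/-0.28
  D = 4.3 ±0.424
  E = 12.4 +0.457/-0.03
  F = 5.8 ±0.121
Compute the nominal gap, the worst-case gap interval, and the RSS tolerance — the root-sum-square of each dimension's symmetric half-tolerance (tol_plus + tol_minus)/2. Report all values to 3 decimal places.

nominal=-46.960 wc=[-48.570,-45.849] rss=0.629

Stack each dimension's contribution:
  -A: nom -23.160 → Σnom=-23.160; wc +0.196/-0.196 → slack +0.196/-0.196; half-tol=0.196, Σhalf²=0.038416
  +B: nom +11.300 → Σnom=-11.860; wc +0.060/-0.060 → slack +0.256/-0.256; half-tol=0.060, Σhalf²=0.042016
  -C: nom -24.200 → Σnom=-36.060; wc +0.280/-0.352 → slack +0.536/-0.608; half-tol=0.316, Σhalf²=0.141872
  -D: nom -4.300 → Σnom=-40.360; wc +0.424/-0.424 → slack +0.960/-1.032; half-tol=0.424, Σhalf²=0.321648
  -E: nom -12.400 → Σnom=-52.760; wc +0.030/-0.457 → slack +0.990/-1.489; half-tol=0.243, Σhalf²=0.380940
  +F: nom +5.800 → Σnom=-46.960; wc +0.121/-0.121 → slack +1.111/-1.610; half-tol=0.121, Σhalf²=0.395581
Nominal = -46.960. Worst-case = [-46.960 - 1.610, -46.960 + 1.111] = [-48.570, -45.849]. RSS = √0.395581 = 0.629.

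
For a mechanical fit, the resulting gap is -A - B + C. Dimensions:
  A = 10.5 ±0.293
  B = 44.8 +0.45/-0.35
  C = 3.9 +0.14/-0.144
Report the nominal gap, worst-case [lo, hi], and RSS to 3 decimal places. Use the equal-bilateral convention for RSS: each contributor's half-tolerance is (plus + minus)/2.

nominal=-51.400 wc=[-52.287,-50.617] rss=0.516

Stack each dimension's contribution:
  -A: nom -10.500 → Σnom=-10.500; wc +0.293/-0.293 → slack +0.293/-0.293; half-tol=0.293, Σhalf²=0.085849
  -B: nom -44.800 → Σnom=-55.300; wc +0.350/-0.450 → slack +0.643/-0.743; half-tol=0.400, Σhalf²=0.245849
  +C: nom +3.900 → Σnom=-51.400; wc +0.140/-0.144 → slack +0.783/-0.887; half-tol=0.142, Σhalf²=0.266013
Nominal = -51.400. Worst-case = [-51.400 - 0.887, -51.400 + 0.783] = [-52.287, -50.617]. RSS = √0.266013 = 0.516.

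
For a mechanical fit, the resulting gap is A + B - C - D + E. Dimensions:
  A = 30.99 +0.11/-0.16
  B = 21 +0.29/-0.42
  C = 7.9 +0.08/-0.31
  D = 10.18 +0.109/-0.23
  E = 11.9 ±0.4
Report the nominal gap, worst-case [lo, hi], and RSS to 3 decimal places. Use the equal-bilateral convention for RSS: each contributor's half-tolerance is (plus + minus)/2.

nominal=45.810 wc=[44.641,47.150] rss=0.609

Stack each dimension's contribution:
  +A: nom +30.990 → Σnom=30.990; wc +0.110/-0.160 → slack +0.110/-0.160; half-tol=0.135, Σhalf²=0.018225
  +B: nom +21.000 → Σnom=51.990; wc +0.290/-0.420 → slack +0.400/-0.580; half-tol=0.355, Σhalf²=0.144250
  -C: nom -7.900 → Σnom=44.090; wc +0.310/-0.080 → slack +0.710/-0.660; half-tol=0.195, Σhalf²=0.182275
  -D: nom -10.180 → Σnom=33.910; wc +0.230/-0.109 → slack +0.940/-0.769; half-tol=0.170, Σhalf²=0.211005
  +E: nom +11.900 → Σnom=45.810; wc +0.400/-0.400 → slack +1.340/-1.169; half-tol=0.400, Σhalf²=0.371005
Nominal = 45.810. Worst-case = [45.810 - 1.169, 45.810 + 1.340] = [44.641, 47.150]. RSS = √0.371005 = 0.609.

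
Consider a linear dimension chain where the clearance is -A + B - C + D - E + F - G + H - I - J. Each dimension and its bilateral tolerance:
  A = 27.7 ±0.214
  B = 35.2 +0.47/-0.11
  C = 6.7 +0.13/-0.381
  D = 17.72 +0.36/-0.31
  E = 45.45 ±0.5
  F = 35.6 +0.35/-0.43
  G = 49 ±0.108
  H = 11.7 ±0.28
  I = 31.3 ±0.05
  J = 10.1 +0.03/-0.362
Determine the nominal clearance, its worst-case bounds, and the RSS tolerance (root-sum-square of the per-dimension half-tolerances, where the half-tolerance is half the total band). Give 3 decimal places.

nominal=-70.030 wc=[-72.192,-66.955] rss=0.917

Stack each dimension's contribution:
  -A: nom -27.700 → Σnom=-27.700; wc +0.214/-0.214 → slack +0.214/-0.214; half-tol=0.214, Σhalf²=0.045796
  +B: nom +35.200 → Σnom=7.500; wc +0.470/-0.110 → slack +0.684/-0.324; half-tol=0.290, Σhalf²=0.129896
  -C: nom -6.700 → Σnom=0.800; wc +0.381/-0.130 → slack +1.065/-0.454; half-tol=0.256, Σhalf²=0.195176
  +D: nom +17.720 → Σnom=18.520; wc +0.360/-0.310 → slack +1.425/-0.764; half-tol=0.335, Σhalf²=0.307401
  -E: nom -45.450 → Σnom=-26.930; wc +0.500/-0.500 → slack +1.925/-1.264; half-tol=0.500, Σhalf²=0.557401
  +F: nom +35.600 → Σnom=8.670; wc +0.350/-0.430 → slack +2.275/-1.694; half-tol=0.390, Σhalf²=0.709501
  -G: nom -49.000 → Σnom=-40.330; wc +0.108/-0.108 → slack +2.383/-1.802; half-tol=0.108, Σhalf²=0.721165
  +H: nom +11.700 → Σnom=-28.630; wc +0.280/-0.280 → slack +2.663/-2.082; half-tol=0.280, Σhalf²=0.799565
  -I: nom -31.300 → Σnom=-59.930; wc +0.050/-0.050 → slack +2.713/-2.132; half-tol=0.050, Σhalf²=0.802065
  -J: nom -10.100 → Σnom=-70.030; wc +0.362/-0.030 → slack +3.075/-2.162; half-tol=0.196, Σhalf²=0.840481
Nominal = -70.030. Worst-case = [-70.030 - 2.162, -70.030 + 3.075] = [-72.192, -66.955]. RSS = √0.840481 = 0.917.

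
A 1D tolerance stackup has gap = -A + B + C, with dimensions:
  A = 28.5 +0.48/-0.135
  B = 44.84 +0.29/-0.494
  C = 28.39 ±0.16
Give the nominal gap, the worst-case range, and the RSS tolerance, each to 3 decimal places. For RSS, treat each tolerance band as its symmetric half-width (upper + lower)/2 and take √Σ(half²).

nominal=44.730 wc=[43.596,45.315] rss=0.523

Stack each dimension's contribution:
  -A: nom -28.500 → Σnom=-28.500; wc +0.135/-0.480 → slack +0.135/-0.480; half-tol=0.307, Σhalf²=0.094556
  +B: nom +44.840 → Σnom=16.340; wc +0.290/-0.494 → slack +0.425/-0.974; half-tol=0.392, Σhalf²=0.248220
  +C: nom +28.390 → Σnom=44.730; wc +0.160/-0.160 → slack +0.585/-1.134; half-tol=0.160, Σhalf²=0.273820
Nominal = 44.730. Worst-case = [44.730 - 1.134, 44.730 + 0.585] = [43.596, 45.315]. RSS = √0.273820 = 0.523.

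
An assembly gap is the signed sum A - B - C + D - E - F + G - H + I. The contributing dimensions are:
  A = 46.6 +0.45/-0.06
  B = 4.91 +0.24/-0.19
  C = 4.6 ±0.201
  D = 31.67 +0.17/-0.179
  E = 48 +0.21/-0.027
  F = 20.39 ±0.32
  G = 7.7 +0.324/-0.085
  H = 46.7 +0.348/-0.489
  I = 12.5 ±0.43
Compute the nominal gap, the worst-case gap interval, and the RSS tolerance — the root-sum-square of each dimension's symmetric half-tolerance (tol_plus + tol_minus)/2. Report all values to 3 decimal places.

nominal=-26.130 wc=[-28.203,-23.529] rss=0.837

Stack each dimension's contribution:
  +A: nom +46.600 → Σnom=46.600; wc +0.450/-0.060 → slack +0.450/-0.060; half-tol=0.255, Σhalf²=0.065025
  -B: nom -4.910 → Σnom=41.690; wc +0.190/-0.240 → slack +0.640/-0.300; half-tol=0.215, Σhalf²=0.111250
  -C: nom -4.600 → Σnom=37.090; wc +0.201/-0.201 → slack +0.841/-0.501; half-tol=0.201, Σhalf²=0.151651
  +D: nom +31.670 → Σnom=68.760; wc +0.170/-0.179 → slack +1.011/-0.680; half-tol=0.174, Σhalf²=0.182101
  -E: nom -48.000 → Σnom=20.760; wc +0.027/-0.210 → slack +1.038/-0.890; half-tol=0.118, Σhalf²=0.196143
  -F: nom -20.390 → Σnom=0.370; wc +0.320/-0.320 → slack +1.358/-1.210; half-tol=0.320, Σhalf²=0.298543
  +G: nom +7.700 → Σnom=8.070; wc +0.324/-0.085 → slack +1.682/-1.295; half-tol=0.205, Σhalf²=0.340364
  -H: nom -46.700 → Σnom=-38.630; wc +0.489/-0.348 → slack +2.171/-1.643; half-tol=0.418, Σhalf²=0.515506
  +I: nom +12.500 → Σnom=-26.130; wc +0.430/-0.430 → slack +2.601/-2.073; half-tol=0.430, Σhalf²=0.700406
Nominal = -26.130. Worst-case = [-26.130 - 2.073, -26.130 + 2.601] = [-28.203, -23.529]. RSS = √0.700406 = 0.837.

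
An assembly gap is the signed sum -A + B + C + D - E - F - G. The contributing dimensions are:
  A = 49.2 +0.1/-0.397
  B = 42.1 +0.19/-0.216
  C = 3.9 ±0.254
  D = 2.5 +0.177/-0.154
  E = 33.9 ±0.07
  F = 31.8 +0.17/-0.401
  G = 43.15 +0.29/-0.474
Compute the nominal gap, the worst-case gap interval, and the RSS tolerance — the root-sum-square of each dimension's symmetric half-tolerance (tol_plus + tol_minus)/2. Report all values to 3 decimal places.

Stack each dimension's contribution:
  -A: nom -49.200 → Σnom=-49.200; wc +0.397/-0.100 → slack +0.397/-0.100; half-tol=0.248, Σhalf²=0.061752
  +B: nom +42.100 → Σnom=-7.100; wc +0.190/-0.216 → slack +0.587/-0.316; half-tol=0.203, Σhalf²=0.102961
  +C: nom +3.900 → Σnom=-3.200; wc +0.254/-0.254 → slack +0.841/-0.570; half-tol=0.254, Σhalf²=0.167477
  +D: nom +2.500 → Σnom=-0.700; wc +0.177/-0.154 → slack +1.018/-0.724; half-tol=0.165, Σhalf²=0.194868
  -E: nom -33.900 → Σnom=-34.600; wc +0.070/-0.070 → slack +1.088/-0.794; half-tol=0.070, Σhalf²=0.199768
  -F: nom -31.800 → Σnom=-66.400; wc +0.401/-0.170 → slack +1.489/-0.964; half-tol=0.286, Σhalf²=0.281278
  -G: nom -43.150 → Σnom=-109.550; wc +0.474/-0.290 → slack +1.963/-1.254; half-tol=0.382, Σhalf²=0.427202
Nominal = -109.550. Worst-case = [-109.550 - 1.254, -109.550 + 1.963] = [-110.804, -107.587]. RSS = √0.427202 = 0.654.

nominal=-109.550 wc=[-110.804,-107.587] rss=0.654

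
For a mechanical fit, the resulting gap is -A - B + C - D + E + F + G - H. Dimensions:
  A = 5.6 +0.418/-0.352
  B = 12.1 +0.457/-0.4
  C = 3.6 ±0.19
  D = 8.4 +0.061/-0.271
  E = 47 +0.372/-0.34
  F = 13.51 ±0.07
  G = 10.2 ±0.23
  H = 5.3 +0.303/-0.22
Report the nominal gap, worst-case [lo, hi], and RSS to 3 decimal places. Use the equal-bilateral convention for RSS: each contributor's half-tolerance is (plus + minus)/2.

nominal=42.910 wc=[40.841,45.015] rss=0.805

Stack each dimension's contribution:
  -A: nom -5.600 → Σnom=-5.600; wc +0.352/-0.418 → slack +0.352/-0.418; half-tol=0.385, Σhalf²=0.148225
  -B: nom -12.100 → Σnom=-17.700; wc +0.400/-0.457 → slack +0.752/-0.875; half-tol=0.428, Σhalf²=0.331837
  +C: nom +3.600 → Σnom=-14.100; wc +0.190/-0.190 → slack +0.942/-1.065; half-tol=0.190, Σhalf²=0.367937
  -D: nom -8.400 → Σnom=-22.500; wc +0.271/-0.061 → slack +1.213/-1.126; half-tol=0.166, Σhalf²=0.395493
  +E: nom +47.000 → Σnom=24.500; wc +0.372/-0.340 → slack +1.585/-1.466; half-tol=0.356, Σhalf²=0.522229
  +F: nom +13.510 → Σnom=38.010; wc +0.070/-0.070 → slack +1.655/-1.536; half-tol=0.070, Σhalf²=0.527129
  +G: nom +10.200 → Σnom=48.210; wc +0.230/-0.230 → slack +1.885/-1.766; half-tol=0.230, Σhalf²=0.580029
  -H: nom -5.300 → Σnom=42.910; wc +0.220/-0.303 → slack +2.105/-2.069; half-tol=0.262, Σhalf²=0.648411
Nominal = 42.910. Worst-case = [42.910 - 2.069, 42.910 + 2.105] = [40.841, 45.015]. RSS = √0.648411 = 0.805.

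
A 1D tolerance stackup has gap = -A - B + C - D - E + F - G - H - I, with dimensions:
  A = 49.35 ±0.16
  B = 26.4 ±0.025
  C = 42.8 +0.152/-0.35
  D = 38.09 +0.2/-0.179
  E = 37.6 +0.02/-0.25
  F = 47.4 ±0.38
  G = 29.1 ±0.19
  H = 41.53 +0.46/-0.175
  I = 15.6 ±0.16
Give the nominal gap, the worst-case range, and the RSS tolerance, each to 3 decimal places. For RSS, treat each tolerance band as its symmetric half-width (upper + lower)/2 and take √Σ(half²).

nominal=-147.470 wc=[-149.415,-145.799] rss=0.671

Stack each dimension's contribution:
  -A: nom -49.350 → Σnom=-49.350; wc +0.160/-0.160 → slack +0.160/-0.160; half-tol=0.160, Σhalf²=0.025600
  -B: nom -26.400 → Σnom=-75.750; wc +0.025/-0.025 → slack +0.185/-0.185; half-tol=0.025, Σhalf²=0.026225
  +C: nom +42.800 → Σnom=-32.950; wc +0.152/-0.350 → slack +0.337/-0.535; half-tol=0.251, Σhalf²=0.089226
  -D: nom -38.090 → Σnom=-71.040; wc +0.179/-0.200 → slack +0.516/-0.735; half-tol=0.190, Σhalf²=0.125136
  -E: nom -37.600 → Σnom=-108.640; wc +0.250/-0.020 → slack +0.766/-0.755; half-tol=0.135, Σhalf²=0.143361
  +F: nom +47.400 → Σnom=-61.240; wc +0.380/-0.380 → slack +1.146/-1.135; half-tol=0.380, Σhalf²=0.287761
  -G: nom -29.100 → Σnom=-90.340; wc +0.190/-0.190 → slack +1.336/-1.325; half-tol=0.190, Σhalf²=0.323861
  -H: nom -41.530 → Σnom=-131.870; wc +0.175/-0.460 → slack +1.511/-1.785; half-tol=0.318, Σhalf²=0.424667
  -I: nom -15.600 → Σnom=-147.470; wc +0.160/-0.160 → slack +1.671/-1.945; half-tol=0.160, Σhalf²=0.450267
Nominal = -147.470. Worst-case = [-147.470 - 1.945, -147.470 + 1.671] = [-149.415, -145.799]. RSS = √0.450267 = 0.671.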